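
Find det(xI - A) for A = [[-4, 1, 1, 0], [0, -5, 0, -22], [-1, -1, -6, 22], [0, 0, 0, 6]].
χ_A(x) = (x - 6)(x + 5)^3

xI - A = [[x + 4, -1, -1, 0], [0, x + 5, 0, 22], [1, 1, x + 6, -22], [0, 0, 0, x - 6]].

Expanding det(xI - A) along the first row:
det(xI - A) = + (x + 4)·det([[x + 5, 0, 22], [1, x + 6, -22], [0, 0, x - 6]]) - (-1)·det([[0, 0, 22], [1, x + 6, -22], [0, 0, x - 6]]) + (-1)·det([[0, x + 5, 22], [1, 1, -22], [0, 0, x - 6]]) - (0)·det([[0, x + 5, 0], [1, 1, x + 6], [0, 0, 0]]).

Evaluating gives χ_A(x) = x^4 + 9x^3 - 15x^2 - 325x - 750 = (x - 6)(x + 5)^3.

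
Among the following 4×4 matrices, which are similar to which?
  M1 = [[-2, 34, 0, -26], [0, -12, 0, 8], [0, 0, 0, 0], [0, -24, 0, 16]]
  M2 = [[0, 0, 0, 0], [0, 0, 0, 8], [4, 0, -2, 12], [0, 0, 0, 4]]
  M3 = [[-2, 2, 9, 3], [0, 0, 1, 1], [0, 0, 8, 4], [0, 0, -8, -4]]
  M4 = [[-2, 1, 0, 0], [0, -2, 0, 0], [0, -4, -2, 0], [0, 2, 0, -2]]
Characteristic polynomials: χ_{M1} = x^2(x - 4)(x + 2), χ_{M2} = x^2(x - 4)(x + 2), χ_{M3} = x^2(x - 4)(x + 2), χ_{M4} = (x + 2)^4.

{M1, M2}: invariant factors x, x(x - 4)(x + 2).

{M3}: invariant factors x^2(x - 4)(x + 2).

{M4}: invariant factors x + 2, x + 2, (x + 2)^2.

Matrices are similar if and only if their invariant-factor lists agree; the partition into similarity classes is {M1, M2}, {M3}, {M4}.

3 classes: {M1, M2}, {M3}, {M4}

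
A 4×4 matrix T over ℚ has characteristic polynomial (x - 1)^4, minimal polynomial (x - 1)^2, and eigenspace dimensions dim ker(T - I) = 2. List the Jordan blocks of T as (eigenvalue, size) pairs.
λ = 1: algebraic multiplicity 4 (exponent in χ_T), largest block size 2 (exponent in m_T), 2 blocks (geometric multiplicity). These force block sizes [2, 2].

Jordan blocks: (1, 2), (1, 2)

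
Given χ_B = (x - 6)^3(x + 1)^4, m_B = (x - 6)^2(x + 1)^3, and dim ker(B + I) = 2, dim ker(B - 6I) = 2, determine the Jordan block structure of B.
λ = -1: algebraic multiplicity 4 (exponent in χ_B), largest block size 3 (exponent in m_B), 2 blocks (geometric multiplicity). These force block sizes [3, 1].
λ = 6: algebraic multiplicity 3 (exponent in χ_B), largest block size 2 (exponent in m_B), 2 blocks (geometric multiplicity). These force block sizes [2, 1].

Jordan blocks: (-1, 3), (-1, 1), (6, 2), (6, 1)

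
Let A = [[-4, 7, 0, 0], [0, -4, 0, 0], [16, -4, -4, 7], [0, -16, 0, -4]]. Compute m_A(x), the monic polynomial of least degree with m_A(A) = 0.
m_A(x) = (x + 4)^2

The characteristic polynomial factors as (x + 4)^4. The minimal polynomial is ∏(x - λ)^{k_λ} where k_λ is the size of the largest Jordan block at λ.

For λ = -4: rank(A + 4I) = 2, and the largest Jordan block has size 2 (the smallest k with rank((A + 4I)^k) = rank((A + 4I)^(k+1))).

So m_A(x) = (x + 4)^2.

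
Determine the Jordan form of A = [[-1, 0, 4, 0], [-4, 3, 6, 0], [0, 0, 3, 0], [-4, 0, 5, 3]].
J = [[-1, 0, 0, 0], [0, 3, 1, 0], [0, 0, 3, 0], [0, 0, 0, 3]]

The characteristic polynomial is det(xI - A) = (x - 3)^3(x + 1), so the eigenvalues are -1 (algebraic multiplicity 1), 3 (algebraic multiplicity 3).

For λ = -1: algebraic multiplicity 1 gives one 1×1 block.

For λ = 3: rank(A - 3I) = 2, rank((A - 3I)^2) = 1. The eigenspace has dimension 4 - 2 = 2, so there are 2 Jordan blocks; the rank sequence gives block sizes [2, 1].

Assembling the blocks gives the Jordan form J above.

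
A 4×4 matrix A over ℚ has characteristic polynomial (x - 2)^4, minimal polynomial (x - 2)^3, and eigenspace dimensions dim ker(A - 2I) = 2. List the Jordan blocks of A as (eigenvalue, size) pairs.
Jordan blocks: (2, 3), (2, 1)

λ = 2: algebraic multiplicity 4 (exponent in χ_A), largest block size 3 (exponent in m_A), 2 blocks (geometric multiplicity). These force block sizes [3, 1].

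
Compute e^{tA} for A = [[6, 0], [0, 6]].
e^{tA} = [[e^{6*t}, 0], [0, e^{6*t}]]

A has Jordan form J = [[6, 0], [0, 6]] with A = PJP^{-1}, so e^{tA} = P e^{tJ} P^{-1}.

For a Jordan block J_k(λ), e^{tJ_k(λ)} = e^{λt} · (I + tN + t^2 N^2/2! + ... + t^{k-1} N^{k-1}/(k-1)!) where N is the nilpotent superdiagonal part.

Assembling the blocks and conjugating back gives the entries of e^{tA} as shown above.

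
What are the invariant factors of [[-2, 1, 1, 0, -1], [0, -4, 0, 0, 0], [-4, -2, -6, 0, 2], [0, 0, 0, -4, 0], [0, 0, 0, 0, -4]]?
x + 4, x + 4, x + 4, (x + 4)^2

The Jordan structure of A has elementary divisors (x + 4)^2, (x + 4), (x + 4), (x + 4). Arranging the block sizes at each eigenvalue in decreasing order and taking row products gives the invariant factors.

Invariant factors (smallest first, each dividing the next): x + 4, x + 4, x + 4, (x + 4)^2.

Check: the last factor (x + 4)^2 is the minimal polynomial, and the product (x + 4)^5 is the characteristic polynomial.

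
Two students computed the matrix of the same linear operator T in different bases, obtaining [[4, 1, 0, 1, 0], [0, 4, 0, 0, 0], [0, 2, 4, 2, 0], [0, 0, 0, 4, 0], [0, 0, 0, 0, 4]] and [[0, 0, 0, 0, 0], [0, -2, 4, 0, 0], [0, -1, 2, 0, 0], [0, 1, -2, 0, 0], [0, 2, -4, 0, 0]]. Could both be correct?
No.

trace(A) = 20 but trace(B) = 0. The trace is a similarity invariant, so A and B are not similar.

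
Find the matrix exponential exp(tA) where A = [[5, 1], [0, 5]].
e^{tA} = [[e^{5*t}, t*e^{5*t}], [0, e^{5*t}]]

A has Jordan form J = [[5, 1], [0, 5]] with A = PJP^{-1}, so e^{tA} = P e^{tJ} P^{-1}.

For a Jordan block J_k(λ), e^{tJ_k(λ)} = e^{λt} · (I + tN + t^2 N^2/2! + ... + t^{k-1} N^{k-1}/(k-1)!) where N is the nilpotent superdiagonal part.

Assembling the blocks and conjugating back gives the entries of e^{tA} as shown above.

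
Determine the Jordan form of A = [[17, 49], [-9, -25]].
J = [[-4, 1], [0, -4]]

The characteristic polynomial is det(xI - A) = (x + 4)^2, so the eigenvalues are -4 (algebraic multiplicity 2).

For λ = -4: rank(A + 4I) = 1, rank((A + 4I)^2) = 0. The eigenspace has dimension 2 - 1 = 1, so there is 1 Jordan block; the rank sequence gives block sizes [2].

Assembling the blocks gives the Jordan form J above.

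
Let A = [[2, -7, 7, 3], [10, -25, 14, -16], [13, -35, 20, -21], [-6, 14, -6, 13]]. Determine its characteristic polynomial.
xI - A = [[x - 2, 7, -7, -3], [-10, x + 25, -14, 16], [-13, 35, x - 20, 21], [6, -14, 6, x - 13]].

Expanding det(xI - A) along the first row:
det(xI - A) = + (x - 2)·det([[x + 25, -14, 16], [35, x - 20, 21], [-14, 6, x - 13]]) - (7)·det([[-10, -14, 16], [-13, x - 20, 21], [6, 6, x - 13]]) + (-7)·det([[-10, x + 25, 16], [-13, 35, 21], [6, -14, x - 13]]) - (-3)·det([[-10, x + 25, -14], [-13, 35, x - 20], [6, -14, 6]]).

Evaluating gives χ_A(x) = x^4 - 10x^3 + 36x^2 - 54x + 27 = (x - 3)^3(x - 1).

χ_A(x) = (x - 3)^3(x - 1)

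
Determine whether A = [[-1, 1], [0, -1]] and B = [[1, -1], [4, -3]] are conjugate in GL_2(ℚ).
Two matrices over a field are similar if and only if they have the same invariant factors.

Both A and B have characteristic polynomial (x + 1)^2 and minimal polynomial (x + 1)^2. Computing further, both have invariant factors (x + 1)^2. Hence A and B are similar.

Yes.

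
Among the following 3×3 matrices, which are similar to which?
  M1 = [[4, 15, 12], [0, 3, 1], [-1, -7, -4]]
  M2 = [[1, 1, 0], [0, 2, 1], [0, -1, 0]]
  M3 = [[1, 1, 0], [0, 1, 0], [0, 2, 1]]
Characteristic polynomials: χ_{M1} = (x - 1)^3, χ_{M2} = (x - 1)^3, χ_{M3} = (x - 1)^3.

{M1, M2}: invariant factors (x - 1)^3.

{M3}: invariant factors x - 1, (x - 1)^2.

Matrices are similar if and only if their invariant-factor lists agree; the partition into similarity classes is {M1, M2}, {M3}.

2 classes: {M1, M2}, {M3}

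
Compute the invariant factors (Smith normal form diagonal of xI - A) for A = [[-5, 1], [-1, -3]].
(x + 4)^2

The Jordan structure of A has elementary divisors (x + 4)^2. Arranging the block sizes at each eigenvalue in decreasing order and taking row products gives the invariant factors.

Invariant factors (smallest first, each dividing the next): (x + 4)^2.

Check: the last factor (x + 4)^2 is the minimal polynomial, and the product (x + 4)^2 is the characteristic polynomial.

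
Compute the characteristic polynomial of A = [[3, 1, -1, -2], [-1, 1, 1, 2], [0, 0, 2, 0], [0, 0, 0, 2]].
xI - A = [[x - 3, -1, 1, 2], [1, x - 1, -1, -2], [0, 0, x - 2, 0], [0, 0, 0, x - 2]].

Expanding det(xI - A) along the first row:
det(xI - A) = + (x - 3)·det([[x - 1, -1, -2], [0, x - 2, 0], [0, 0, x - 2]]) - (-1)·det([[1, -1, -2], [0, x - 2, 0], [0, 0, x - 2]]) + (1)·det([[1, x - 1, -2], [0, 0, 0], [0, 0, x - 2]]) - (2)·det([[1, x - 1, -1], [0, 0, x - 2], [0, 0, 0]]).

Evaluating gives χ_A(x) = x^4 - 8x^3 + 24x^2 - 32x + 16 = (x - 2)^4.

χ_A(x) = (x - 2)^4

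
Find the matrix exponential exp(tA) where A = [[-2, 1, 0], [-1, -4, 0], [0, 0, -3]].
e^{tA} = [[(t + 1)*e^{-3*t}, t*e^{-3*t}, 0], [-t*e^{-3*t}, (1 - t)*e^{-3*t}, 0], [0, 0, e^{-3*t}]]

A has Jordan form J = [[-3, 1, 0], [0, -3, 0], [0, 0, -3]] with A = PJP^{-1}, so e^{tA} = P e^{tJ} P^{-1}.

For a Jordan block J_k(λ), e^{tJ_k(λ)} = e^{λt} · (I + tN + t^2 N^2/2! + ... + t^{k-1} N^{k-1}/(k-1)!) where N is the nilpotent superdiagonal part.

Assembling the blocks and conjugating back gives the entries of e^{tA} as shown above.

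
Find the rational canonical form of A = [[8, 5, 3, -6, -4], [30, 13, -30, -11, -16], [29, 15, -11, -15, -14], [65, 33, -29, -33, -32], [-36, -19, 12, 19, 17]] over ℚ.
R = [[0, 0, 0, 0, -18], [1, 0, 0, 0, -30], [0, 1, 0, 0, -14], [0, 0, 1, 0, -11], [0, 0, 0, 1, -6]]

The invariant factors of A (the non-unit diagonal entries of the Smith normal form of xI - A over ℚ[x]) are (x + 3)^2(x^3 + 2x + 2), each dividing the next. The characteristic polynomial is their product, (x + 3)^2(x^3 + 2x + 2).

The rational canonical form is the block-diagonal matrix of companion matrices C(f_i):
R = [[0, 0, 0, 0, -18], [1, 0, 0, 0, -30], [0, 1, 0, 0, -14], [0, 0, 1, 0, -11], [0, 0, 0, 1, -6]].

Note the characteristic polynomial does not split into linear factors over ℚ, so A has no Jordan form over ℚ; the rational canonical form exists over any field.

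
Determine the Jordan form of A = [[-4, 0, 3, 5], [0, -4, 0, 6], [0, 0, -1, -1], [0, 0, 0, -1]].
J = [[-4, 0, 0, 0], [0, -4, 0, 0], [0, 0, -1, 1], [0, 0, 0, -1]]

The characteristic polynomial is det(xI - A) = (x + 1)^2(x + 4)^2, so the eigenvalues are -4 (algebraic multiplicity 2), -1 (algebraic multiplicity 2).

For λ = -4: rank(A + 4I) = 2. The eigenspace has dimension 4 - 2 = 2, so there are 2 Jordan blocks; the rank sequence gives block sizes [1, 1].

For λ = -1: rank(A + I) = 3, rank((A + I)^2) = 2. The eigenspace has dimension 4 - 3 = 1, so there is 1 Jordan block; the rank sequence gives block sizes [2].

Assembling the blocks gives the Jordan form J above.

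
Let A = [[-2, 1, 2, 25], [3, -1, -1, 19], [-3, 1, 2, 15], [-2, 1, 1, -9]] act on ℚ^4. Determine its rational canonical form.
The invariant factors of A (the non-unit diagonal entries of the Smith normal form of xI - A over ℚ[x]) are x^2(x + 5)^2, each dividing the next. The characteristic polynomial is their product, x^2(x + 5)^2.

The rational canonical form is the block-diagonal matrix of companion matrices C(f_i):
R = [[0, 0, 0, 0], [1, 0, 0, 0], [0, 1, 0, -25], [0, 0, 1, -10]].

R = [[0, 0, 0, 0], [1, 0, 0, 0], [0, 1, 0, -25], [0, 0, 1, -10]]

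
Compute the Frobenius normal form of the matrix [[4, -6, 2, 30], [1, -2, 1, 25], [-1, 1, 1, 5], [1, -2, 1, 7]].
R = [[2, 0, 0, 0], [0, 0, 0, 18], [0, 1, 0, -21], [0, 0, 1, 8]]

The invariant factors of A (the non-unit diagonal entries of the Smith normal form of xI - A over ℚ[x]) are x - 2, (x - 3)^2(x - 2), each dividing the next. The characteristic polynomial is their product, (x - 3)^2(x - 2)^2.

The rational canonical form is the block-diagonal matrix of companion matrices C(f_i):
R = [[2, 0, 0, 0], [0, 0, 0, 18], [0, 1, 0, -21], [0, 0, 1, 8]].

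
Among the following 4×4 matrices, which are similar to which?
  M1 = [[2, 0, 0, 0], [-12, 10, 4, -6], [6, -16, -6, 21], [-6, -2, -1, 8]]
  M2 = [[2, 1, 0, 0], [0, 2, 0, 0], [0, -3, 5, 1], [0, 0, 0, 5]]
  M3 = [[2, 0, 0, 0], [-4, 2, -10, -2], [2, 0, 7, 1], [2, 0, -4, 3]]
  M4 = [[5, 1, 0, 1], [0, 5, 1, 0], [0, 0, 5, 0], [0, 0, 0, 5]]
3 classes: {M1, M3}, {M2}, {M4}

Characteristic polynomials: χ_{M1} = (x - 5)^2(x - 2)^2, χ_{M2} = (x - 5)^2(x - 2)^2, χ_{M3} = (x - 5)^2(x - 2)^2, χ_{M4} = (x - 5)^4.

{M1, M3}: invariant factors x - 2, (x - 5)^2(x - 2).

{M2}: invariant factors (x - 5)^2(x - 2)^2.

{M4}: invariant factors x - 5, (x - 5)^3.

Matrices are similar if and only if their invariant-factor lists agree; the partition into similarity classes is {M1, M3}, {M2}, {M4}.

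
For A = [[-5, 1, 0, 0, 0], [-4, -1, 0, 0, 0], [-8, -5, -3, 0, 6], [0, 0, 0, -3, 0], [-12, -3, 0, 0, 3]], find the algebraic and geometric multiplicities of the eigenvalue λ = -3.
The characteristic polynomial is (x - 3)(x + 3)^4, so the factor x + 3 appears with exponent 4: the algebraic multiplicity is 4.

rank(A + 3I) = 2, so the eigenspace has dimension 5 - 2 = 3: the geometric multiplicity is 3.

Since 3 < 4, A is not diagonalizable.

algebraic multiplicity 4, geometric multiplicity 3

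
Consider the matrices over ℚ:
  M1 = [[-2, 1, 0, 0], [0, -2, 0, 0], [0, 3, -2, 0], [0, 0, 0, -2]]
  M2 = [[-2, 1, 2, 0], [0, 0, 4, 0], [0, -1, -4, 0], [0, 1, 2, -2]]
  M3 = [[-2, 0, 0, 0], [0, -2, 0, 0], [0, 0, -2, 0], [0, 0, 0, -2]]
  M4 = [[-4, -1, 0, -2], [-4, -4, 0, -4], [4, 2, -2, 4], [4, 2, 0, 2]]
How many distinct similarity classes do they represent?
Characteristic polynomials: χ_{M1} = (x + 2)^4, χ_{M2} = (x + 2)^4, χ_{M3} = (x + 2)^4, χ_{M4} = (x + 2)^4.

{M1, M2, M4}: invariant factors x + 2, x + 2, (x + 2)^2.

{M3}: invariant factors x + 2, x + 2, x + 2, x + 2.

Matrices are similar if and only if their invariant-factor lists agree; the partition into similarity classes is {M1, M2, M4}, {M3}.

2 classes: {M1, M2, M4}, {M3}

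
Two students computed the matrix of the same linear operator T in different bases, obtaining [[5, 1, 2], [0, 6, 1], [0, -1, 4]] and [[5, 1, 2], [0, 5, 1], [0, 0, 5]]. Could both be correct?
Yes.

Two matrices over a field are similar if and only if they have the same invariant factors.

Both A and B have characteristic polynomial (x - 5)^3 and minimal polynomial (x - 5)^3. Computing further, both have invariant factors (x - 5)^3. Hence A and B are similar.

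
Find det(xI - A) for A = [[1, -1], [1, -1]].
χ_A(x) = x^2

xI - A = [[x - 1, 1], [-1, x + 1]].

Expanding det(xI - A) along the first row:
det(xI - A) = + (x - 1)·det([[x + 1]]) - (1)·det([[-1]]).

Evaluating gives χ_A(x) = x^2.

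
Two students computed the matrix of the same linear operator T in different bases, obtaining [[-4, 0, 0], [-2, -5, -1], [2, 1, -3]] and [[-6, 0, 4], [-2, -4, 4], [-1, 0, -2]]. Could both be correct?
Two matrices over a field are similar if and only if they have the same invariant factors.

Both A and B have characteristic polynomial (x + 4)^3 and minimal polynomial (x + 4)^2. Computing further, both have invariant factors x + 4, (x + 4)^2. Hence A and B are similar.

Yes.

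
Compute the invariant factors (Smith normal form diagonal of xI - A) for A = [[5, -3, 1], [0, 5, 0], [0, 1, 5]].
(x - 5)^3

The Jordan structure of A has elementary divisors (x - 5)^3. Arranging the block sizes at each eigenvalue in decreasing order and taking row products gives the invariant factors.

Invariant factors (smallest first, each dividing the next): (x - 5)^3.

Check: the last factor (x - 5)^3 is the minimal polynomial, and the product (x - 5)^3 is the characteristic polynomial.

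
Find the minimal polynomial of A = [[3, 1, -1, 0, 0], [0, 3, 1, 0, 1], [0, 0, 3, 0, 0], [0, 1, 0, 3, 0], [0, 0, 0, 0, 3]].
m_A(x) = (x - 3)^3

The characteristic polynomial factors as (x - 3)^5. The minimal polynomial is ∏(x - λ)^{k_λ} where k_λ is the size of the largest Jordan block at λ.

For λ = 3: rank(A - 3I) = 3, and the largest Jordan block has size 3 (the smallest k with rank((A - 3I)^k) = rank((A - 3I)^(k+1))).

So m_A(x) = (x - 3)^3.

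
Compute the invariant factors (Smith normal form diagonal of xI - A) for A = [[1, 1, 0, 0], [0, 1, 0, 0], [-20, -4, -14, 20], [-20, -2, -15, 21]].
The Jordan structure of A has elementary divisors (x - 1)^2, (x - 1), (x - 6). Arranging the block sizes at each eigenvalue in decreasing order and taking row products gives the invariant factors.

Invariant factors (smallest first, each dividing the next): x - 1, (x - 6)(x - 1)^2.

Check: the last factor (x - 6)(x - 1)^2 is the minimal polynomial, and the product (x - 6)(x - 1)^3 is the characteristic polynomial.

x - 1, (x - 6)(x - 1)^2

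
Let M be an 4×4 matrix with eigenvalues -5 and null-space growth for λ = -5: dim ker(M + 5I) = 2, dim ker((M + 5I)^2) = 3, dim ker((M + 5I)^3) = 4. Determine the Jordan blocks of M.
λ = -5: successive nullity increments [2, 1, 1] count blocks of size ≥ k; block sizes are [3, 1].

Jordan blocks: (-5, 3), (-5, 1)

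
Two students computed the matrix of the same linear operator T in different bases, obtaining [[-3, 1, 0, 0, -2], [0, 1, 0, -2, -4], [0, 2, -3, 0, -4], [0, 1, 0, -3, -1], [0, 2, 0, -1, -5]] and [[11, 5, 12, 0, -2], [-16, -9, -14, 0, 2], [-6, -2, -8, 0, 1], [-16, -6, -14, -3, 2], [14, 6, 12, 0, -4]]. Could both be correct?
Yes.

Two matrices over a field are similar if and only if they have the same invariant factors.

Both A and B have characteristic polynomial (x + 2)^2(x + 3)^3 and minimal polynomial (x + 2)^2(x + 3)^2. Computing further, both have invariant factors x + 3, (x + 2)^2(x + 3)^2. Hence A and B are similar.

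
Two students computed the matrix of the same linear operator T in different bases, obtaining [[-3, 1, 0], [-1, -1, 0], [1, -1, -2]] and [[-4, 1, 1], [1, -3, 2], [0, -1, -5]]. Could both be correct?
trace(A) = -6 but trace(B) = -12. The trace is a similarity invariant, so A and B are not similar.

No.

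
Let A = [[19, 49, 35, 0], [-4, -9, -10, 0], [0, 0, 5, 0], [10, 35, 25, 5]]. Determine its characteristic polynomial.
χ_A(x) = (x - 5)^4

xI - A = [[x - 19, -49, -35, 0], [4, x + 9, 10, 0], [0, 0, x - 5, 0], [-10, -35, -25, x - 5]].

Expanding det(xI - A) along the first row:
det(xI - A) = + (x - 19)·det([[x + 9, 10, 0], [0, x - 5, 0], [-35, -25, x - 5]]) - (-49)·det([[4, 10, 0], [0, x - 5, 0], [-10, -25, x - 5]]) + (-35)·det([[4, x + 9, 0], [0, 0, 0], [-10, -35, x - 5]]) - (0)·det([[4, x + 9, 10], [0, 0, x - 5], [-10, -35, -25]]).

Evaluating gives χ_A(x) = x^4 - 20x^3 + 150x^2 - 500x + 625 = (x - 5)^4.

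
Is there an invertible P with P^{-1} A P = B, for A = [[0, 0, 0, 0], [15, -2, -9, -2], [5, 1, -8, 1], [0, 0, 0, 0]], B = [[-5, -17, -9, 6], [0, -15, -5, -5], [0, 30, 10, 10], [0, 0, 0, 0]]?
Two matrices over a field are similar if and only if they have the same invariant factors.

Both A and B have characteristic polynomial x^2(x + 5)^2 and minimal polynomial x(x + 5)^2. Computing further, both have invariant factors x, x(x + 5)^2. Hence A and B are similar.

Yes.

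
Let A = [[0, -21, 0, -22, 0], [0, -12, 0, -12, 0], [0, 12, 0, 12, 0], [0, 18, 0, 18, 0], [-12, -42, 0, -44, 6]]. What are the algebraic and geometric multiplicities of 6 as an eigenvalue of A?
The characteristic polynomial is x^3(x - 6)^2, so the factor x - 6 appears with exponent 2: the algebraic multiplicity is 2.

rank(A - 6I) = 3, so the eigenspace has dimension 5 - 3 = 2: the geometric multiplicity is 2.

algebraic multiplicity 2, geometric multiplicity 2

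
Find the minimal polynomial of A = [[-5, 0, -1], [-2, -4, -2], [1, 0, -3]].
The characteristic polynomial factors as (x + 4)^3. The minimal polynomial is ∏(x - λ)^{k_λ} where k_λ is the size of the largest Jordan block at λ.

For λ = -4: rank(A + 4I) = 1, and the largest Jordan block has size 2 (the smallest k with rank((A + 4I)^k) = rank((A + 4I)^(k+1))).

So m_A(x) = (x + 4)^2.

m_A(x) = (x + 4)^2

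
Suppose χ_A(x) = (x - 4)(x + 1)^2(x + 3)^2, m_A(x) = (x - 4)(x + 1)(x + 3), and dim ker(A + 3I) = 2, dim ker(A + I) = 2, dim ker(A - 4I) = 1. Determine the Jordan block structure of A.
Jordan blocks: (-3, 1), (-3, 1), (-1, 1), (-1, 1), (4, 1)

λ = -3: algebraic multiplicity 2 (exponent in χ_A), largest block size 1 (exponent in m_A), 2 blocks (geometric multiplicity). These force block sizes [1, 1].
λ = -1: algebraic multiplicity 2 (exponent in χ_A), largest block size 1 (exponent in m_A), 2 blocks (geometric multiplicity). These force block sizes [1, 1].
λ = 4: algebraic multiplicity 1 (exponent in χ_A), largest block size 1 (exponent in m_A), 1 block (geometric multiplicity). This forces block sizes [1].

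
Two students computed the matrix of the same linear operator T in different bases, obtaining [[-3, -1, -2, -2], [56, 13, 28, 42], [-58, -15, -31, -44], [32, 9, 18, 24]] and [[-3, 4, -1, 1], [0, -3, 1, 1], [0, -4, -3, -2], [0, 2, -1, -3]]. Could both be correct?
trace(A) = 3 but trace(B) = -12. The trace is a similarity invariant, so A and B are not similar.

No.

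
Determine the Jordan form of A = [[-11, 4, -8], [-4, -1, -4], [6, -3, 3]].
J = [[-3, 1, 0], [0, -3, 0], [0, 0, -3]]

The characteristic polynomial is det(xI - A) = (x + 3)^3, so the eigenvalues are -3 (algebraic multiplicity 3).

For λ = -3: rank(A + 3I) = 1, rank((A + 3I)^2) = 0. The eigenspace has dimension 3 - 1 = 2, so there are 2 Jordan blocks; the rank sequence gives block sizes [2, 1].

Assembling the blocks gives the Jordan form J above.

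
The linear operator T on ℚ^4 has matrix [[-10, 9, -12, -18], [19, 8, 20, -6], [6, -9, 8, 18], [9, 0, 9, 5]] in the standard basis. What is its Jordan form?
J = [[-4, 0, 0, 0], [0, 5, 1, 0], [0, 0, 5, 0], [0, 0, 0, 5]]

The characteristic polynomial is det(xI - A) = (x - 5)^3(x + 4), so the eigenvalues are -4 (algebraic multiplicity 1), 5 (algebraic multiplicity 3).

For λ = -4: algebraic multiplicity 1 gives one 1×1 block.

For λ = 5: rank(A - 5I) = 2, rank((A - 5I)^2) = 1. The eigenspace has dimension 4 - 2 = 2, so there are 2 Jordan blocks; the rank sequence gives block sizes [2, 1].

Assembling the blocks gives the Jordan form J above.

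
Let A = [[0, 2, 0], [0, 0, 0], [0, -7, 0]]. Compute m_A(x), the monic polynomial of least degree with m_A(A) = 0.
The characteristic polynomial factors as x^3. The minimal polynomial is ∏(x - λ)^{k_λ} where k_λ is the size of the largest Jordan block at λ.

For λ = 0: rank(A) = 1, and the largest Jordan block has size 2 (the smallest k with rank(A^k) = rank(A^(k+1))).

So m_A(x) = x^2.

m_A(x) = x^2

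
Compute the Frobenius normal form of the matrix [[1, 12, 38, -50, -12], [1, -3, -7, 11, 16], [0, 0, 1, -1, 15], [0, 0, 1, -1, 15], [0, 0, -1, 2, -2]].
The invariant factors of A (the non-unit diagonal entries of the Smith normal form of xI - A over ℚ[x]) are (x - 3)(x + 5), x(x - 3)(x + 5), each dividing the next. The characteristic polynomial is their product, x(x - 3)^2(x + 5)^2.

The rational canonical form is the block-diagonal matrix of companion matrices C(f_i):
R = [[0, 15, 0, 0, 0], [1, -2, 0, 0, 0], [0, 0, 0, 0, 0], [0, 0, 1, 0, 15], [0, 0, 0, 1, -2]].

R = [[0, 15, 0, 0, 0], [1, -2, 0, 0, 0], [0, 0, 0, 0, 0], [0, 0, 1, 0, 15], [0, 0, 0, 1, -2]]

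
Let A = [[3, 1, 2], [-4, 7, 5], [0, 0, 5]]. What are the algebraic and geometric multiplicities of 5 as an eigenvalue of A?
algebraic multiplicity 3, geometric multiplicity 1

The characteristic polynomial is (x - 5)^3, so the factor x - 5 appears with exponent 3: the algebraic multiplicity is 3.

rank(A - 5I) = 2, so the eigenspace has dimension 3 - 2 = 1: the geometric multiplicity is 1.

Since 1 < 3, A is not diagonalizable.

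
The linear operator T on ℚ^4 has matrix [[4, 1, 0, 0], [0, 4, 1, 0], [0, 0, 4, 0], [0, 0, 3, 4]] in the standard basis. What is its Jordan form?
The characteristic polynomial is det(xI - A) = (x - 4)^4, so the eigenvalues are 4 (algebraic multiplicity 4).

For λ = 4: rank(A - 4I) = 2, rank((A - 4I)^2) = 1, rank((A - 4I)^3) = 0. The eigenspace has dimension 4 - 2 = 2, so there are 2 Jordan blocks; the rank sequence gives block sizes [3, 1].

Assembling the blocks gives the Jordan form J above.

J = [[4, 1, 0, 0], [0, 4, 1, 0], [0, 0, 4, 0], [0, 0, 0, 4]]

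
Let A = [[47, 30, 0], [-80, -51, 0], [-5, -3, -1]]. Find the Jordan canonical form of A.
J = [[-3, 0, 0], [0, -1, 1], [0, 0, -1]]

The characteristic polynomial is det(xI - A) = (x + 1)^2(x + 3), so the eigenvalues are -3 (algebraic multiplicity 1), -1 (algebraic multiplicity 2).

For λ = -3: algebraic multiplicity 1 gives one 1×1 block.

For λ = -1: rank(A + I) = 2, rank((A + I)^2) = 1. The eigenspace has dimension 3 - 2 = 1, so there is 1 Jordan block; the rank sequence gives block sizes [2].

Assembling the blocks gives the Jordan form J above.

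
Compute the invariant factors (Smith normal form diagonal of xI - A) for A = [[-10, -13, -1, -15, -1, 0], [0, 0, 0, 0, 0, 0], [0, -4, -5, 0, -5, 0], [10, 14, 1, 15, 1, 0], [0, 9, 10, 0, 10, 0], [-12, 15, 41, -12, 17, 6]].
The Jordan structure of A has elementary divisors x^2, x, (x - 5)^2, (x - 6). Arranging the block sizes at each eigenvalue in decreasing order and taking row products gives the invariant factors.

Invariant factors (smallest first, each dividing the next): x, x^2(x - 6)(x - 5)^2.

Check: the last factor x^2(x - 6)(x - 5)^2 is the minimal polynomial, and the product x^3(x - 6)(x - 5)^2 is the characteristic polynomial.

x, x^2(x - 6)(x - 5)^2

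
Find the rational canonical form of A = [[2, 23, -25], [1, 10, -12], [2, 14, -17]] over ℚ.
R = [[0, 0, -15], [1, 0, -11], [0, 1, -5]]

The invariant factors of A (the non-unit diagonal entries of the Smith normal form of xI - A over ℚ[x]) are (x + 3)(x^2 + 2x + 5), each dividing the next. The characteristic polynomial is their product, (x + 3)(x^2 + 2x + 5).

The rational canonical form is the block-diagonal matrix of companion matrices C(f_i):
R = [[0, 0, -15], [1, 0, -11], [0, 1, -5]].

Note the characteristic polynomial does not split into linear factors over ℚ, so A has no Jordan form over ℚ; the rational canonical form exists over any field.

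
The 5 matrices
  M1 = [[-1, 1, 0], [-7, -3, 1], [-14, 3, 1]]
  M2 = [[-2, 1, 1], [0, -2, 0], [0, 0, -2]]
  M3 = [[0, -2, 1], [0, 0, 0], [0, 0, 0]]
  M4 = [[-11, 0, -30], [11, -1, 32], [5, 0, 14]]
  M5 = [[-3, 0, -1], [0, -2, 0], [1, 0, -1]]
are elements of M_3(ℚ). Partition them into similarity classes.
4 classes: {M1}, {M2, M5}, {M3}, {M4}

Characteristic polynomials: χ_{M1} = (x + 1)^3, χ_{M2} = (x + 2)^3, χ_{M3} = x^3, χ_{M4} = (x - 4)(x + 1)^2, χ_{M5} = (x + 2)^3.

{M1}: invariant factors (x + 1)^3.

{M2, M5}: invariant factors x + 2, (x + 2)^2.

{M3}: invariant factors x, x^2.

{M4}: invariant factors (x - 4)(x + 1)^2.

Matrices are similar if and only if their invariant-factor lists agree; the partition into similarity classes is {M1}, {M2, M5}, {M3}, {M4}.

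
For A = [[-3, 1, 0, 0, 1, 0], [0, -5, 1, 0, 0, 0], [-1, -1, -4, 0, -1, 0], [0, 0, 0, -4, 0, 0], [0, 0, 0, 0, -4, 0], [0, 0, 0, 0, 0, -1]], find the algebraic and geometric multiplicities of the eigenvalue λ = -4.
The characteristic polynomial is (x + 1)(x + 4)^5, so the factor x + 4 appears with exponent 5: the algebraic multiplicity is 5.

rank(A + 4I) = 3, so the eigenspace has dimension 6 - 3 = 3: the geometric multiplicity is 3.

Since 3 < 5, A is not diagonalizable.

algebraic multiplicity 5, geometric multiplicity 3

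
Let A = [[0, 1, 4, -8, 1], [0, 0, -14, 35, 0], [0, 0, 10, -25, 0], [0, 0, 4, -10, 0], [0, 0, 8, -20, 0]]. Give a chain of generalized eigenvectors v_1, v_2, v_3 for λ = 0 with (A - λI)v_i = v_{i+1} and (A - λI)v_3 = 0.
v_1 = [[0, -2, 3, 1, 0]]^T, v_2 = [[2, -7, 5, 2, 4]]^T, v_3 = [[1, 0, 0, 0, 0]]^T

We seek v_1 ∈ ker(A^3) \ ker(A^2), then set v_{i+1} = A v_i.

One such chain is v_1 = [[0, -2, 3, 1, 0]]^T, v_2 = [[2, -7, 5, 2, 4]]^T, v_3 = [[1, 0, 0, 0, 0]]^T. Check: A v_3 = [[0, 0, 0, 0, 0]]^T = 0.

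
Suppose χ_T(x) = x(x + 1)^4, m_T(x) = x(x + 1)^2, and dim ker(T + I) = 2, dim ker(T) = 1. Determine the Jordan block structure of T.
λ = -1: algebraic multiplicity 4 (exponent in χ_T), largest block size 2 (exponent in m_T), 2 blocks (geometric multiplicity). These force block sizes [2, 2].
λ = 0: algebraic multiplicity 1 (exponent in χ_T), largest block size 1 (exponent in m_T), 1 block (geometric multiplicity). This forces block sizes [1].

Jordan blocks: (-1, 2), (-1, 2), (0, 1)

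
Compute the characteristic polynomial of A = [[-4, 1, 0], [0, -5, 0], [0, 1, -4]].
χ_A(x) = (x + 4)^2(x + 5)

xI - A = [[x + 4, -1, 0], [0, x + 5, 0], [0, -1, x + 4]].

Expanding det(xI - A) along the first row:
det(xI - A) = + (x + 4)·det([[x + 5, 0], [-1, x + 4]]) - (-1)·det([[0, 0], [0, x + 4]]) + (0)·det([[0, x + 5], [0, -1]]).

Evaluating gives χ_A(x) = x^3 + 13x^2 + 56x + 80 = (x + 4)^2(x + 5).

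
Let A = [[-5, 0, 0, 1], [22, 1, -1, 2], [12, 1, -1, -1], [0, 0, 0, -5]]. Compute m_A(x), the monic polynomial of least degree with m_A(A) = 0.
The characteristic polynomial factors as x^2(x + 5)^2. The minimal polynomial is ∏(x - λ)^{k_λ} where k_λ is the size of the largest Jordan block at λ.

For λ = -5: rank(A + 5I) = 3, and the largest Jordan block has size 2 (the smallest k with rank((A + 5I)^k) = rank((A + 5I)^(k+1))).
For λ = 0: rank(A) = 3, and the largest Jordan block has size 2 (the smallest k with rank(A^k) = rank(A^(k+1))).

So m_A(x) = x^2(x + 5)^2.

m_A(x) = x^2(x + 5)^2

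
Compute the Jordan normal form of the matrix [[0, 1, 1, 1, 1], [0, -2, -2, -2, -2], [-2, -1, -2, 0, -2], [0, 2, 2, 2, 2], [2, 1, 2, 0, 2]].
The characteristic polynomial is det(xI - A) = x^5, so the eigenvalues are 0 (algebraic multiplicity 5).

For λ = 0: rank(A) = 2, rank(A^2) = 0. The eigenspace has dimension 5 - 2 = 3, so there are 3 Jordan blocks; the rank sequence gives block sizes [2, 2, 1].

Assembling the blocks gives the Jordan form J above.

J = [[0, 1, 0, 0, 0], [0, 0, 0, 0, 0], [0, 0, 0, 1, 0], [0, 0, 0, 0, 0], [0, 0, 0, 0, 0]]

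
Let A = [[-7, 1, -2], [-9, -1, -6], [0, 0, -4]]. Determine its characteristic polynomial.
χ_A(x) = (x + 4)^3

xI - A = [[x + 7, -1, 2], [9, x + 1, 6], [0, 0, x + 4]].

Expanding det(xI - A) along the first row:
det(xI - A) = + (x + 7)·det([[x + 1, 6], [0, x + 4]]) - (-1)·det([[9, 6], [0, x + 4]]) + (2)·det([[9, x + 1], [0, 0]]).

Evaluating gives χ_A(x) = x^3 + 12x^2 + 48x + 64 = (x + 4)^3.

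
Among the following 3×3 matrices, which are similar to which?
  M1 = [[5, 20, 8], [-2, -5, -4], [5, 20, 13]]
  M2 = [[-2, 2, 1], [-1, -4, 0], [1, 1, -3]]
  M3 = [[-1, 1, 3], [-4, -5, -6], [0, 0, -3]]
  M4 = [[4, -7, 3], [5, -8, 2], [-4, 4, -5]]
Characteristic polynomials: χ_{M1} = (x - 5)^2(x - 3), χ_{M2} = (x + 3)^3, χ_{M3} = (x + 3)^3, χ_{M4} = (x + 3)^3.

{M1}: invariant factors (x - 5)^2(x - 3).

{M2, M4}: invariant factors (x + 3)^3.

{M3}: invariant factors x + 3, (x + 3)^2.

Matrices are similar if and only if their invariant-factor lists agree; the partition into similarity classes is {M1}, {M2, M4}, {M3}.

3 classes: {M1}, {M2, M4}, {M3}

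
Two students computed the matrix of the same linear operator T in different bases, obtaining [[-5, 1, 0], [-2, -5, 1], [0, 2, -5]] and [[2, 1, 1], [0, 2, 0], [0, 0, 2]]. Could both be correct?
No.

trace(A) = -15 but trace(B) = 6. The trace is a similarity invariant, so A and B are not similar.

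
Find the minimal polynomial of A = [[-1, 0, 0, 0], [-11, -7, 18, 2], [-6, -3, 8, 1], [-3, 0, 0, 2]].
The characteristic polynomial factors as (x - 2)^2(x + 1)^2. The minimal polynomial is ∏(x - λ)^{k_λ} where k_λ is the size of the largest Jordan block at λ.

For λ = -1: rank(A + I) = 3, and the largest Jordan block has size 2 (the smallest k with rank((A + I)^k) = rank((A + I)^(k+1))).
For λ = 2: rank(A - 2I) = 3, and the largest Jordan block has size 2 (the smallest k with rank((A - 2I)^k) = rank((A - 2I)^(k+1))).

So m_A(x) = (x - 2)^2(x + 1)^2.

m_A(x) = (x - 2)^2(x + 1)^2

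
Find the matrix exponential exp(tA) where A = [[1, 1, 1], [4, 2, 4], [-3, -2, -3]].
e^{tA} = [[t^2 + t + 1, t*(t/2 + 1), t*(t + 1)], [4*t, 2*t + 1, 4*t], [t*(-t - 3), t*(-t - 4)/2, -t^2 - 3*t + 1]]

A has Jordan form J = [[0, 1, 0], [0, 0, 1], [0, 0, 0]] with A = PJP^{-1}, so e^{tA} = P e^{tJ} P^{-1}.

For a Jordan block J_k(λ), e^{tJ_k(λ)} = e^{λt} · (I + tN + t^2 N^2/2! + ... + t^{k-1} N^{k-1}/(k-1)!) where N is the nilpotent superdiagonal part.

Assembling the blocks and conjugating back gives the entries of e^{tA} as shown above.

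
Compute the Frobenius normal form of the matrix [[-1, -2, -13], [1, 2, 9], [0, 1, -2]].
R = [[0, 0, -4], [1, 0, 11], [0, 1, -1]]

The invariant factors of A (the non-unit diagonal entries of the Smith normal form of xI - A over ℚ[x]) are (x + 4)(x^2 - 3x + 1), each dividing the next. The characteristic polynomial is their product, (x + 4)(x^2 - 3x + 1).

The rational canonical form is the block-diagonal matrix of companion matrices C(f_i):
R = [[0, 0, -4], [1, 0, 11], [0, 1, -1]].

Note the characteristic polynomial does not split into linear factors over ℚ, so A has no Jordan form over ℚ; the rational canonical form exists over any field.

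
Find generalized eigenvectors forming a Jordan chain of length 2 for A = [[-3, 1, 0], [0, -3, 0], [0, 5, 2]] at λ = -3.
We seek v_1 ∈ ker((A + 3I)^2) \ ker(A + 3I), then set v_{i+1} = (A + 3I) v_i.

One such chain is v_1 = [[-2, 1, -1]]^T, v_2 = [[1, 0, 0]]^T. Check: (A + 3I) v_2 = [[0, 0, 0]]^T = 0.

v_1 = [[-2, 1, -1]]^T, v_2 = [[1, 0, 0]]^T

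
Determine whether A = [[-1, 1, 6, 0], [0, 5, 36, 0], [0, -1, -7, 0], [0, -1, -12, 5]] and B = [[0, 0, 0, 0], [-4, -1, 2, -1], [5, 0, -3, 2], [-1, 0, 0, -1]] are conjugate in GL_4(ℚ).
No.

trace(A) = 2 but trace(B) = -5. The trace is a similarity invariant, so A and B are not similar.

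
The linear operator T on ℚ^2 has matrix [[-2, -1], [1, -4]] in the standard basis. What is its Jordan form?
J = [[-3, 1], [0, -3]]

The characteristic polynomial is det(xI - A) = (x + 3)^2, so the eigenvalues are -3 (algebraic multiplicity 2).

For λ = -3: rank(A + 3I) = 1, rank((A + 3I)^2) = 0. The eigenspace has dimension 2 - 1 = 1, so there is 1 Jordan block; the rank sequence gives block sizes [2].

Assembling the blocks gives the Jordan form J above.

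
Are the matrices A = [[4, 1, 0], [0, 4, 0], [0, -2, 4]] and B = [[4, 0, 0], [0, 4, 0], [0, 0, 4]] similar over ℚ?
Both have characteristic polynomial (x - 4)^3, but the minimal polynomial of A is (x - 4)^2 while the minimal polynomial of B is x - 4. The minimal polynomial is a similarity invariant, so A and B are not similar.

No.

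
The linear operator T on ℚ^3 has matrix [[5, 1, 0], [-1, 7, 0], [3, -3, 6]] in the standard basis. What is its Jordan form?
The characteristic polynomial is det(xI - A) = (x - 6)^3, so the eigenvalues are 6 (algebraic multiplicity 3).

For λ = 6: rank(A - 6I) = 1, rank((A - 6I)^2) = 0. The eigenspace has dimension 3 - 1 = 2, so there are 2 Jordan blocks; the rank sequence gives block sizes [2, 1].

Assembling the blocks gives the Jordan form J above.

J = [[6, 1, 0], [0, 6, 0], [0, 0, 6]]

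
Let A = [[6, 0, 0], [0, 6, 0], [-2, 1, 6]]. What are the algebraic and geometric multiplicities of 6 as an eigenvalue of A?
The characteristic polynomial is (x - 6)^3, so the factor x - 6 appears with exponent 3: the algebraic multiplicity is 3.

rank(A - 6I) = 1, so the eigenspace has dimension 3 - 1 = 2: the geometric multiplicity is 2.

Since 2 < 3, A is not diagonalizable.

algebraic multiplicity 3, geometric multiplicity 2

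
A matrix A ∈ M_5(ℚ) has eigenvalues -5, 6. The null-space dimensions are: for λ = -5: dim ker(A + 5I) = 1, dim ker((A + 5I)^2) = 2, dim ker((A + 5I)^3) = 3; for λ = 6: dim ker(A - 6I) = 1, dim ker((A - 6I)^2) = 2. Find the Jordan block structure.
λ = -5: successive nullity increments [1, 1, 1] count blocks of size ≥ k; block sizes are [3].
λ = 6: successive nullity increments [1, 1] count blocks of size ≥ k; block sizes are [2].

Jordan blocks: (-5, 3), (6, 2)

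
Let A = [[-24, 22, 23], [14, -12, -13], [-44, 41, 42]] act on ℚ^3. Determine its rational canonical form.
R = [[0, 0, 10], [1, 0, -13], [0, 1, 6]]

The invariant factors of A (the non-unit diagonal entries of the Smith normal form of xI - A over ℚ[x]) are (x - 2)(x^2 - 4x + 5), each dividing the next. The characteristic polynomial is their product, (x - 2)(x^2 - 4x + 5).

The rational canonical form is the block-diagonal matrix of companion matrices C(f_i):
R = [[0, 0, 10], [1, 0, -13], [0, 1, 6]].

Note the characteristic polynomial does not split into linear factors over ℚ, so A has no Jordan form over ℚ; the rational canonical form exists over any field.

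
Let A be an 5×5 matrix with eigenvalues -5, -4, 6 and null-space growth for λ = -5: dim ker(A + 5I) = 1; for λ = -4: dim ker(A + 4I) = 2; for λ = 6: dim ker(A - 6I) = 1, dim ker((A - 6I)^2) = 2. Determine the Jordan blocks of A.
λ = -5: successive nullity increments [1] count blocks of size ≥ k; block sizes are [1].
λ = -4: successive nullity increments [2] count blocks of size ≥ k; block sizes are [1, 1].
λ = 6: successive nullity increments [1, 1] count blocks of size ≥ k; block sizes are [2].

Jordan blocks: (-5, 1), (-4, 1), (-4, 1), (6, 2)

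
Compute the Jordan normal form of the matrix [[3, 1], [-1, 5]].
The characteristic polynomial is det(xI - A) = (x - 4)^2, so the eigenvalues are 4 (algebraic multiplicity 2).

For λ = 4: rank(A - 4I) = 1, rank((A - 4I)^2) = 0. The eigenspace has dimension 2 - 1 = 1, so there is 1 Jordan block; the rank sequence gives block sizes [2].

Assembling the blocks gives the Jordan form J above.

J = [[4, 1], [0, 4]]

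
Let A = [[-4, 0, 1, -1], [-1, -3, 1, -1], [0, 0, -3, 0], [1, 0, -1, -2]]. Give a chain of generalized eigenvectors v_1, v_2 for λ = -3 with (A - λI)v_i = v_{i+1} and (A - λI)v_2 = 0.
v_1 = [[0, 1, 0, -1]]^T, v_2 = [[1, 1, 0, -1]]^T

We seek v_1 ∈ ker((A + 3I)^2) \ ker(A + 3I), then set v_{i+1} = (A + 3I) v_i.

One such chain is v_1 = [[0, 1, 0, -1]]^T, v_2 = [[1, 1, 0, -1]]^T. Check: (A + 3I) v_2 = [[0, 0, 0, 0]]^T = 0.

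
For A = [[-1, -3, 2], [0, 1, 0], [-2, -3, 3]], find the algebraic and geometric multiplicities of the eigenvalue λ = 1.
The characteristic polynomial is (x - 1)^3, so the factor x - 1 appears with exponent 3: the algebraic multiplicity is 3.

rank(A - I) = 1, so the eigenspace has dimension 3 - 1 = 2: the geometric multiplicity is 2.

Since 2 < 3, A is not diagonalizable.

algebraic multiplicity 3, geometric multiplicity 2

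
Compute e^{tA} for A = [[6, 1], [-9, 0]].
A has Jordan form J = [[3, 1], [0, 3]] with A = PJP^{-1}, so e^{tA} = P e^{tJ} P^{-1}.

For a Jordan block J_k(λ), e^{tJ_k(λ)} = e^{λt} · (I + tN + t^2 N^2/2! + ... + t^{k-1} N^{k-1}/(k-1)!) where N is the nilpotent superdiagonal part.

Assembling the blocks and conjugating back gives the entries of e^{tA} as shown above.

e^{tA} = [[(3*t + 1)*e^{3*t}, t*e^{3*t}], [-9*t*e^{3*t}, (1 - 3*t)*e^{3*t}]]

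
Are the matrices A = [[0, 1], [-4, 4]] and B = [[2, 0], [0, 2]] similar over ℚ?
Both have characteristic polynomial (x - 2)^2, but the minimal polynomial of A is (x - 2)^2 while the minimal polynomial of B is x - 2. The minimal polynomial is a similarity invariant, so A and B are not similar.

No.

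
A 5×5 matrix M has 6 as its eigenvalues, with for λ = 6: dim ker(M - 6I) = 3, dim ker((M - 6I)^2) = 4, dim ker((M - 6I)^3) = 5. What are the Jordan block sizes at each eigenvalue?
λ = 6: successive nullity increments [3, 1, 1] count blocks of size ≥ k; block sizes are [3, 1, 1].

Jordan blocks: (6, 3), (6, 1), (6, 1)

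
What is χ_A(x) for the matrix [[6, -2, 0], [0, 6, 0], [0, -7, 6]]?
χ_A(x) = (x - 6)^3

xI - A = [[x - 6, 2, 0], [0, x - 6, 0], [0, 7, x - 6]].

Expanding det(xI - A) along the first row:
det(xI - A) = + (x - 6)·det([[x - 6, 0], [7, x - 6]]) - (2)·det([[0, 0], [0, x - 6]]) + (0)·det([[0, x - 6], [0, 7]]).

Evaluating gives χ_A(x) = x^3 - 18x^2 + 108x - 216 = (x - 6)^3.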